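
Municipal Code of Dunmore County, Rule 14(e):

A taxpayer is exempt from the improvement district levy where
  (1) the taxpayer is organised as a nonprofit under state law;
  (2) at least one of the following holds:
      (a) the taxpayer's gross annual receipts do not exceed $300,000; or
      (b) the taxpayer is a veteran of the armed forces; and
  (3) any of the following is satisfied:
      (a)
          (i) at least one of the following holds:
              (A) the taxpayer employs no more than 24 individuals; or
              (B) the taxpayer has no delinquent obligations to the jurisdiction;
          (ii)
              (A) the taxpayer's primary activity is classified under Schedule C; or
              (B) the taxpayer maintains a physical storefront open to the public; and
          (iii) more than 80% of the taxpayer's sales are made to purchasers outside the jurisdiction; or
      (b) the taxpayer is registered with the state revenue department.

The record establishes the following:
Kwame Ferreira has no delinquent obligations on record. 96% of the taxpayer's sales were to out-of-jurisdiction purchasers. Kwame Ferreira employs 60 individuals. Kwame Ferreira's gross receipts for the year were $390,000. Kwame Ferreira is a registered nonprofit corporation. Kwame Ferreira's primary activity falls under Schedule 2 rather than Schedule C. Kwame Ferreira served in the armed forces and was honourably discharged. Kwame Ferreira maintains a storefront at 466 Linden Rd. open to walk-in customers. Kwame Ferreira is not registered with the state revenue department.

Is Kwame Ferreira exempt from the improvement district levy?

Yes — exempt.

(1) nonprofit — holds.
(a) receipts ≤ $300,000 — fails.
(b) veteran — holds.
(2) = F OR T = true.
(A) ≤ 24 employees — not satisfied.
(B) no delinquency — satisfied.
(i): F OR T → true.
(A) Schedule C activity — not satisfied.
(B) has storefront — satisfied.
(ii) = F OR T = true.
(iii) >80% out-of-jur. sales — satisfied.
(a) = T AND T AND T = true.
(b) state-registered — not met.
So (3) is satisfied (T OR F).
So Overall is satisfied (T AND T AND T).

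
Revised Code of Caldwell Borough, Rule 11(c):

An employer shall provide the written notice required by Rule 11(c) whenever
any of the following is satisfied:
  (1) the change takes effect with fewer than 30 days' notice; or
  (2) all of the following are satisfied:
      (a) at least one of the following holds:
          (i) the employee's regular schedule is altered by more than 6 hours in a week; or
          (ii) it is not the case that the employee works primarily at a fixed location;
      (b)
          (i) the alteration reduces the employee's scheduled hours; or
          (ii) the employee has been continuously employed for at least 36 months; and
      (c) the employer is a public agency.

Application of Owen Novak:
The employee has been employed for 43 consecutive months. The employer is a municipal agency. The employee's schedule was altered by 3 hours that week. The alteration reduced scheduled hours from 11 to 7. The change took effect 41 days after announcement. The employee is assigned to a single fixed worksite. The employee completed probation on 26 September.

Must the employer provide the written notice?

No — not required.

(1) < 30 days' notice — not satisfied.
(i) schedule shift > 6h — not satisfied.
(ii) not (fixed location) — fails.
(a): F OR F → false.
(i) hours reduced — met.
(ii) tenure ≥ 36 mo. — met.
(b): T OR T → true.
(c) public agency — met.
(2): F AND T AND T → false.
Overall: F OR F → false.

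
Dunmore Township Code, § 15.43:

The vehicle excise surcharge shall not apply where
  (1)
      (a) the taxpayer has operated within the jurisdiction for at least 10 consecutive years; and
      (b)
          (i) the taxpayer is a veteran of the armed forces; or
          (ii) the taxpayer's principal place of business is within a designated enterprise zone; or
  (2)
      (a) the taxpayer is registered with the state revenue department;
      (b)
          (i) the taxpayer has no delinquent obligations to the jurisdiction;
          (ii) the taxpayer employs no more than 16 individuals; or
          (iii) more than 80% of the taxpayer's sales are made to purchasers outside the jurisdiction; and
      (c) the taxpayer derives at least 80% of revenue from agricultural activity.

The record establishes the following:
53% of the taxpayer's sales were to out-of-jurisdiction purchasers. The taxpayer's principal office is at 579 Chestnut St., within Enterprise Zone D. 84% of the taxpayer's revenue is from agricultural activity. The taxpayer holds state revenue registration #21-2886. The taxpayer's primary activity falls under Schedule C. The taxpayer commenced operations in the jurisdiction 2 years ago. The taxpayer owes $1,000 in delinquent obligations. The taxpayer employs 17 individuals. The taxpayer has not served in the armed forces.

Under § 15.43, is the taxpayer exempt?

(a) ≥ 10 yrs in jurisdiction — not satisfied.
(i) veteran — not satisfied.
(ii) in enterprise zone — holds.
(b) = F OR T = true.
So (1) is not satisfied (F AND T).
(a) state-registered — satisfied.
(i) no delinquency — fails.
(ii) ≤ 16 employees — not satisfied.
(iii) >80% out-of-jur. sales — fails.
(b) = F OR F OR F = false.
(c) ≥80% agricultural — satisfied.
(2) = T AND F AND T = false.
Overall = F OR F = false.

No — not exempt.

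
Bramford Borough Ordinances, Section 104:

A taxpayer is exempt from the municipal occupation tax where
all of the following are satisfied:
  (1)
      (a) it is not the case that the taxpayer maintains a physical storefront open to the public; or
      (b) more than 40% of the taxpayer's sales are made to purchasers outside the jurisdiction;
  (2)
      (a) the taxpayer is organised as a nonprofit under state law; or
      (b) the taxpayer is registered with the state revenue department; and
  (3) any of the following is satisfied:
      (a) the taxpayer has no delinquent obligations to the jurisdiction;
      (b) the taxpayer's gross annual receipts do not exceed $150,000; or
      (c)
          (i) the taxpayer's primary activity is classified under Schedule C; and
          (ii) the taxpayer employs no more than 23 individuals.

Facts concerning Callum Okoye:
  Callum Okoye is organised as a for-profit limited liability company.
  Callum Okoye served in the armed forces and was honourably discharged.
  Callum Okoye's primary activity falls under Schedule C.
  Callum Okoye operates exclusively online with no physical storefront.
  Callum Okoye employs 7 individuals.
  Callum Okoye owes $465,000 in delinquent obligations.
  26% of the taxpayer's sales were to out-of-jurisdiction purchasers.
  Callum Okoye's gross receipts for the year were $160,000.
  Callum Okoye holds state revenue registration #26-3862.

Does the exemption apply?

(a) not (has storefront) — holds.
(b) >40% out-of-jur. sales — not satisfied.
(1): T OR F → true.
(a) nonprofit — not satisfied.
(b) state-registered — met.
(2): F OR T → true.
(a) no delinquency — fails.
(b) receipts ≤ $150,000 — not satisfied.
(i) Schedule C activity — met.
(ii) ≤ 23 employees — holds.
(c) = T AND T = true.
(3): F OR F OR T → true.
Overall = T AND T AND T = true.

Yes — exempt.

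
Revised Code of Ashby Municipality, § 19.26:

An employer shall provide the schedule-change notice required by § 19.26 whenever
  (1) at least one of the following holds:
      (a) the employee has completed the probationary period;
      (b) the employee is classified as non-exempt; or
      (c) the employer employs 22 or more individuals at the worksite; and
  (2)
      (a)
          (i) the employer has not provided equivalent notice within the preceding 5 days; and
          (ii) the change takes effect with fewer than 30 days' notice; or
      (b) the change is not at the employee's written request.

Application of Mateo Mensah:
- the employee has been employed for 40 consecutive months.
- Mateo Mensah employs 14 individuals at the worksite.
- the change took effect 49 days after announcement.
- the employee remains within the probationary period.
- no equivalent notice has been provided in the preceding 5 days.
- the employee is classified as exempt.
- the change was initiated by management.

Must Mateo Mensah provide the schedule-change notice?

(a) past probation — not met.
(b) non-exempt — not met.
(c) ≥ 22 at site — fails.
(1) = F OR F OR F = false.
(i) no recent notice — holds.
(ii) < 30 days' notice — not met.
(a): T AND F → false.
(b) not employee-requested — met.
(2): F OR T → true.
So Overall is not satisfied (F AND T).

No — not required.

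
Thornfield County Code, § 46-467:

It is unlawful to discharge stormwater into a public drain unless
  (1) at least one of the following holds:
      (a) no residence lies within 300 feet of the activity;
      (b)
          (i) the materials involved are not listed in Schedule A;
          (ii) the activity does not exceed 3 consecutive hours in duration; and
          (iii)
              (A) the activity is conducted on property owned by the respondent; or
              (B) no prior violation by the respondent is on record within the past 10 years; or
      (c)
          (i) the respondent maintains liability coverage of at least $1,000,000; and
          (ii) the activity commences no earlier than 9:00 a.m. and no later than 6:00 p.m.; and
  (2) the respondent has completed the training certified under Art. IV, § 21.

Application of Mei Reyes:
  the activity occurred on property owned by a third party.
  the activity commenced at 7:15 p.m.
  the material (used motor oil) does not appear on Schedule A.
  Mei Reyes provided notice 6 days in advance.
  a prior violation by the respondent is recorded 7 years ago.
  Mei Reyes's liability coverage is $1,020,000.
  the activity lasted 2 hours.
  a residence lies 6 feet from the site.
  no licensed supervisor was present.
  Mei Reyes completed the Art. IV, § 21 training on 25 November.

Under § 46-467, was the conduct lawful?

(a) no residence in 300 ft — fails.
(i) not (Schedule A material) — met.
(ii) ≤ 3 hrs duration — met.
(A) own property — not met.
(B) no prior violation — fails.
(iii) = F OR F = false.
(b) = T AND T AND F = false.
(i) coverage ≥ $1,000,000 — holds.
(ii) start within hours — fails.
(c): T AND F → false.
(1) = F OR F OR F = false.
(2) training certified — holds.
Overall = F AND T = false.

No — unlawful.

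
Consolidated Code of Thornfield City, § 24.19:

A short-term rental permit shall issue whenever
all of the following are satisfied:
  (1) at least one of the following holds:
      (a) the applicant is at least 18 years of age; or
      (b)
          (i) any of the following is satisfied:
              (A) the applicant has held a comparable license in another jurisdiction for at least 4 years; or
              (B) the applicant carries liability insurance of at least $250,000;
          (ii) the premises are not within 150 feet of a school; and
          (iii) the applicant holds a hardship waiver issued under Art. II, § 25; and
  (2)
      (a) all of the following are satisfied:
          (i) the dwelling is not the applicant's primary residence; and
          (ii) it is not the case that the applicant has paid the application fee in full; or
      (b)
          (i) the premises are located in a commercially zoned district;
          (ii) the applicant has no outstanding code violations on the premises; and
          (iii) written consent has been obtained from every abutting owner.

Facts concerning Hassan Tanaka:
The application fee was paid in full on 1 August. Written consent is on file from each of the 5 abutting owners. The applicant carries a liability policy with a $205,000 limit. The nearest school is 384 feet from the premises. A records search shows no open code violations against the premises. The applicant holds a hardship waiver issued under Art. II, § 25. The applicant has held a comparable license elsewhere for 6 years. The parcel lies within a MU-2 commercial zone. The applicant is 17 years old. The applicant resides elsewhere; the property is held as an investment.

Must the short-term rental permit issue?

(a) age ≥ 18 — not met.
(A) prior license ≥ 4 yr — holds.
(B) insurance ≥ $250,000 — not met.
(i): T OR F → true.
(ii) ≥150 ft from school — satisfied.
(iii) hardship waiver — met.
(b) = T AND T AND T = true.
(1) = F OR T = true.
(i) not (primary residence) — satisfied.
(ii) not (fee paid) — fails.
So (a) is not satisfied (T AND F).
(i) commercially zoned — satisfied.
(ii) no code violations — holds.
(iii) all abutters consent — met.
(b): T AND T AND T → true.
(2): F OR T → true.
Overall: T AND T → true.

Yes — granted.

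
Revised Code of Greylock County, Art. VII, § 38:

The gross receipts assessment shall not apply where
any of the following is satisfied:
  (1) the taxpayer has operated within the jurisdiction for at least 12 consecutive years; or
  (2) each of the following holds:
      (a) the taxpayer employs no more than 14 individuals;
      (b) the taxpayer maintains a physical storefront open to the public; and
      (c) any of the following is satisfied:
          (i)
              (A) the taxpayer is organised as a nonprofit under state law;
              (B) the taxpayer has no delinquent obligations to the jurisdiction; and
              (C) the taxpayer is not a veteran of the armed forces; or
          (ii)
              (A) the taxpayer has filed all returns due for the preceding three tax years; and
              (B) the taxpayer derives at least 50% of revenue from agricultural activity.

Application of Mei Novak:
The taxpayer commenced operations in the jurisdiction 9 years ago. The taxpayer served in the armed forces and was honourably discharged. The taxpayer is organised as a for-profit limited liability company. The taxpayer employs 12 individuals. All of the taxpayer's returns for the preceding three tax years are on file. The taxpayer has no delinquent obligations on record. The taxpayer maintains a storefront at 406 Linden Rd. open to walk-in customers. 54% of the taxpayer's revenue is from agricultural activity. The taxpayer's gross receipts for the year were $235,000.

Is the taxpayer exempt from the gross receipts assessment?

(1) ≥ 12 yrs in jurisdiction — fails.
(a) ≤ 14 employees — met.
(b) has storefront — met.
(A) nonprofit — fails.
(B) no delinquency — met.
(C) not (veteran) — not met.
(i) = F AND T AND F = false.
(A) returns current — satisfied.
(B) ≥50% agricultural — satisfied.
(ii) = T AND T = true.
So (c) is satisfied (F OR T).
(2): T AND T AND T → true.
Overall: F OR T → true.

Yes — exempt.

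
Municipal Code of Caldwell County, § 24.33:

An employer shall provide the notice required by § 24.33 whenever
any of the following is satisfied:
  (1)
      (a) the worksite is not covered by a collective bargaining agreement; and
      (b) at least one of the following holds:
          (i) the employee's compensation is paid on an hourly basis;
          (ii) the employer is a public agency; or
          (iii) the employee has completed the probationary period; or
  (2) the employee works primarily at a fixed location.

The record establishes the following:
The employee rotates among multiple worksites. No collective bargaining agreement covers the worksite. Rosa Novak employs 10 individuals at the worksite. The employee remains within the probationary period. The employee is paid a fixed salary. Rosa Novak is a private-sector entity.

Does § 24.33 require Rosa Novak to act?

No — not required.

(a) no CBA — met.
(i) hourly-paid — not met.
(ii) public agency — not satisfied.
(iii) past probation — not satisfied.
So (b) is not satisfied (F OR F OR F).
(1) = T AND F = false.
(2) fixed location — fails.
Overall = F OR F = false.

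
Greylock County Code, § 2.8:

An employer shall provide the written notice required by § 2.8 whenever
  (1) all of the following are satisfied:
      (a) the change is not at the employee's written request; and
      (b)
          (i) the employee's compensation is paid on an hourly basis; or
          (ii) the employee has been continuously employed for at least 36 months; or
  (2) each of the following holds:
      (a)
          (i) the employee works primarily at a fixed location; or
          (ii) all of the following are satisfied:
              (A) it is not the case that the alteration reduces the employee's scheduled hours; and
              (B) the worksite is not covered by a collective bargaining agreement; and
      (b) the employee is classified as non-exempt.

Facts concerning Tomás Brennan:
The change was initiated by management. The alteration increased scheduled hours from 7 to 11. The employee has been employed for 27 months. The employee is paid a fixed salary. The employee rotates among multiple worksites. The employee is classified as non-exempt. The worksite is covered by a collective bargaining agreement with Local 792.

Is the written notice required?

(a) not employee-requested — holds.
(i) hourly-paid — fails.
(ii) tenure ≥ 36 mo. — fails.
(b): F OR F → false.
(1) = T AND F = false.
(i) fixed location — fails.
(A) not (hours reduced) — satisfied.
(B) no CBA — not met.
So (ii) is not satisfied (T AND F).
(a) = F OR F = false.
(b) non-exempt — satisfied.
(2) = F AND T = false.
Overall = F OR F = false.

No — not required.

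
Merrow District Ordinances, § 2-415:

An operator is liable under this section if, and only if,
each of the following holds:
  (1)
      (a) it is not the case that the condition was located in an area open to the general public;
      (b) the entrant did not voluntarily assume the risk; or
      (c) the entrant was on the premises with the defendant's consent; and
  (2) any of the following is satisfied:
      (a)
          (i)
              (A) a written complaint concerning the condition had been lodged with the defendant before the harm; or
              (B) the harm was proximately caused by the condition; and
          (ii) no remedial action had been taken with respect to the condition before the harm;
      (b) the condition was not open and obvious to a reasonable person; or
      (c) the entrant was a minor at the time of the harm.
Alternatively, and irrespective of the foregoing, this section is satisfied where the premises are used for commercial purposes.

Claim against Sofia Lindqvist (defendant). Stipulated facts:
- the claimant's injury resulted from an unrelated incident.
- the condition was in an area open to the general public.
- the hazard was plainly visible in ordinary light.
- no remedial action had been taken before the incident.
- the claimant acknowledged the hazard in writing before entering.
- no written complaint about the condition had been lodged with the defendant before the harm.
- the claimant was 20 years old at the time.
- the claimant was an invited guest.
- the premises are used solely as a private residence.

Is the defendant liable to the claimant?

(a) not (public area) — not met.
(b) no assumed risk — fails.
(c) consent to enter — met.
So (1) is satisfied (F OR F OR T).
(A) complaint lodged — fails.
(B) proximate cause — not satisfied.
(i) = F OR F = false.
(ii) no remedial action — satisfied.
So (a) is not satisfied (F AND T).
(b) not open/obvious — fails.
(c) entrant a minor — not met.
So (2) is not satisfied (F OR F OR F).
Overall = T AND F = false.
Exception (commercial use) — not satisfied.
Result: main false OR exception false → false.

No — not liable.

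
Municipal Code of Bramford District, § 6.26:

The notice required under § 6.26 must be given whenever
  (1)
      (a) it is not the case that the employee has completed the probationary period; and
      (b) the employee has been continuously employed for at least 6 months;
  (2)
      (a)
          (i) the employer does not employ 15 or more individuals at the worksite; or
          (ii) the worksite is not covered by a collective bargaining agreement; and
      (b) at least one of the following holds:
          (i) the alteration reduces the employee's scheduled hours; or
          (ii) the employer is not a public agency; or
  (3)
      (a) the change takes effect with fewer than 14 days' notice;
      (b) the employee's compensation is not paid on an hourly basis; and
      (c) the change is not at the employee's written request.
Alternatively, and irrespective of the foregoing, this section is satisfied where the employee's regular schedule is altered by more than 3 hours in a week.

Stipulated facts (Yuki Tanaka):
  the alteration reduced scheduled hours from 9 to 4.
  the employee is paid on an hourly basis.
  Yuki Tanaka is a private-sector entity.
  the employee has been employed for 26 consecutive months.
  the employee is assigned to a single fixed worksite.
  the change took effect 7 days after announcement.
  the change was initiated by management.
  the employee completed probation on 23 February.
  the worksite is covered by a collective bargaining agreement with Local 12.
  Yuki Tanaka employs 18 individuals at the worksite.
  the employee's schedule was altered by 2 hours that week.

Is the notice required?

No — not required.

(a) not (past probation) — fails.
(b) tenure ≥ 6 mo. — holds.
(1): F AND T → false.
(i) not (≥ 15 at site) — not met.
(ii) no CBA — not met.
(a): F OR F → false.
(i) hours reduced — holds.
(ii) not (public agency) — met.
(b) = T OR T = true.
(2): F AND T → false.
(a) < 14 days' notice — holds.
(b) not (hourly-paid) — not met.
(c) not employee-requested — met.
So (3) is not satisfied (T AND F AND T).
Overall: F OR F OR F → false.
Exception (schedule shift > 3h) — not satisfied.
Result: main false OR exception false → false.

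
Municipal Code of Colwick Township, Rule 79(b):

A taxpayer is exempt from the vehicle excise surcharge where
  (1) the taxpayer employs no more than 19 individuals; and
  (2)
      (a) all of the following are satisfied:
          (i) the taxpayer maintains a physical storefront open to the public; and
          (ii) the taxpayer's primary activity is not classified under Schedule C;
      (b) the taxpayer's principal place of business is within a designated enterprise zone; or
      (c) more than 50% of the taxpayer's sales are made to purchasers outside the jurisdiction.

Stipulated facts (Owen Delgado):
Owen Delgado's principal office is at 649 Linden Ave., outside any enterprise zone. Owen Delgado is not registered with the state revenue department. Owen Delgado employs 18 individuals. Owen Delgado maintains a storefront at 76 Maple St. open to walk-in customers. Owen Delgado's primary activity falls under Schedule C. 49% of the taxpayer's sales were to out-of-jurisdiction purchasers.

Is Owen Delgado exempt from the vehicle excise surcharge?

(1) ≤ 19 employees — holds.
(i) has storefront — satisfied.
(ii) not (Schedule C activity) — fails.
(a): T AND F → false.
(b) in enterprise zone — not met.
(c) >50% out-of-jur. sales — not satisfied.
So (2) is not satisfied (F OR F OR F).
Overall = T AND F = false.

No — not exempt.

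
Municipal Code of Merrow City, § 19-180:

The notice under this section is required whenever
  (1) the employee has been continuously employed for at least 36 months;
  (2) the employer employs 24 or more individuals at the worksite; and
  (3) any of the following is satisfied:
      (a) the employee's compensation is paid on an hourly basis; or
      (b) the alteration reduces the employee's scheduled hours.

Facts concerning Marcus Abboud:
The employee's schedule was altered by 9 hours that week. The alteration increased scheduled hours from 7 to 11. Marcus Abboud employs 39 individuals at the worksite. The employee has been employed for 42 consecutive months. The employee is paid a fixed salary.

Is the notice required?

No — not required.

(1) tenure ≥ 36 mo. — satisfied.
(2) ≥ 24 at site — met.
(a) hourly-paid — not met.
(b) hours reduced — not met.
(3) = F OR F = false.
Overall: T AND T AND F → false.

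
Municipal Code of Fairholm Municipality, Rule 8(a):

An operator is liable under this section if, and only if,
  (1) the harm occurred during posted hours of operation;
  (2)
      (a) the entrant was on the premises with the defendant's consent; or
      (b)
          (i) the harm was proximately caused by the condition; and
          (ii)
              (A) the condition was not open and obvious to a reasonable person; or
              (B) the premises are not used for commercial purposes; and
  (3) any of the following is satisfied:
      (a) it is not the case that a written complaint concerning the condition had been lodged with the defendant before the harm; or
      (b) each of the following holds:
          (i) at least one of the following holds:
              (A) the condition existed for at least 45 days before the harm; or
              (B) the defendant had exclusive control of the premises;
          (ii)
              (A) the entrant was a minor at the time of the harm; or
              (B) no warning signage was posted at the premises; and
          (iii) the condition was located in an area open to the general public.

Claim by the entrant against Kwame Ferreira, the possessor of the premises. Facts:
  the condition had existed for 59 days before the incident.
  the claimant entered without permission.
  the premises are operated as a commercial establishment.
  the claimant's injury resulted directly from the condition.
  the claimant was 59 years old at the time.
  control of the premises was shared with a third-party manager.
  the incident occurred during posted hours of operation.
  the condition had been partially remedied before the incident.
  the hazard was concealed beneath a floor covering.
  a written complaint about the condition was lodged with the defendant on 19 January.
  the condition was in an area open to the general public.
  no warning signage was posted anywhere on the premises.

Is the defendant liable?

(1) during posted hours — met.
(a) consent to enter — not met.
(i) proximate cause — holds.
(A) not open/obvious — satisfied.
(B) not (commercial use) — not met.
(ii): T OR F → true.
So (b) is satisfied (T AND T).
So (2) is satisfied (F OR T).
(a) not (complaint lodged) — not met.
(A) condition ≥45 days old — holds.
(B) exclusive control — fails.
(i) = T OR F = true.
(A) entrant a minor — not met.
(B) no signage posted — satisfied.
(ii): F OR T → true.
(iii) public area — met.
(b) = T AND T AND T = true.
(3): F OR T → true.
Overall: T AND T AND T → true.

Yes — liable.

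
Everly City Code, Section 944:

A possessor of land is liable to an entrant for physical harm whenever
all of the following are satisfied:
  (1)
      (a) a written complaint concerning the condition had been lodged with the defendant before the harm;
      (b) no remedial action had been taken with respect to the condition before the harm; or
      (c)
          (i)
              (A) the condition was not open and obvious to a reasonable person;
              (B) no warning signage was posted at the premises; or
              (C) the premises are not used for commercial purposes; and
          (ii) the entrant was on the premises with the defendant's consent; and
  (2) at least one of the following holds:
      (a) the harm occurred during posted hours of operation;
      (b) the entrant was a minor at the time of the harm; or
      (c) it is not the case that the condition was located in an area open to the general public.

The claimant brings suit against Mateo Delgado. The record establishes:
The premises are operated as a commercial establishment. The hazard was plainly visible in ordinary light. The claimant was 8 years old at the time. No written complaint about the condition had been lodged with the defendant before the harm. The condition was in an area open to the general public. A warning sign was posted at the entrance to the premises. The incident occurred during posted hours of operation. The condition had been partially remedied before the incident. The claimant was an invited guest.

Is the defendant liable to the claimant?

(a) complaint lodged — fails.
(b) no remedial action — not satisfied.
(A) not open/obvious — not met.
(B) no signage posted — not met.
(C) not (commercial use) — not met.
(i): F OR F OR F → false.
(ii) consent to enter — holds.
So (c) is not satisfied (F AND T).
(1) = F OR F OR F = false.
(a) during posted hours — holds.
(b) entrant a minor — met.
(c) not (public area) — not satisfied.
(2): T OR T OR F → true.
So Overall is not satisfied (F AND T).

No — not liable.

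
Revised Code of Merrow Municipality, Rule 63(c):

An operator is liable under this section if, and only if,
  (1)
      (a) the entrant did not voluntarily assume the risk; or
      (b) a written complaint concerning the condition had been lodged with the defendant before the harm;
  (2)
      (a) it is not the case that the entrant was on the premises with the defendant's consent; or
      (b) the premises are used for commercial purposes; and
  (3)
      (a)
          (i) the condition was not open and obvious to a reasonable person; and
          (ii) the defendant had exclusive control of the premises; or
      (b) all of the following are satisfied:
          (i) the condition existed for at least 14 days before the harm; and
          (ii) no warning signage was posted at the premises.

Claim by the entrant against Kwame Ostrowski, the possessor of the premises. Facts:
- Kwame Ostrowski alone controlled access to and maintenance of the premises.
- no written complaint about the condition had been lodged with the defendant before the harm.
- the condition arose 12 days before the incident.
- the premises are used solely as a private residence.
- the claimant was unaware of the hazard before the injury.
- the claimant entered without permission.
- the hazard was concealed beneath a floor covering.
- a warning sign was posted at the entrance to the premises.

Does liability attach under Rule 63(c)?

Yes — liable.

(a) no assumed risk — met.
(b) complaint lodged — not satisfied.
(1) = T OR F = true.
(a) not (consent to enter) — satisfied.
(b) commercial use — not met.
So (2) is satisfied (T OR F).
(i) not open/obvious — met.
(ii) exclusive control — satisfied.
(a) = T AND T = true.
(i) condition ≥14 days old — not met.
(ii) no signage posted — not met.
(b): F AND F → false.
(3): T OR F → true.
Overall = T AND T AND T = true.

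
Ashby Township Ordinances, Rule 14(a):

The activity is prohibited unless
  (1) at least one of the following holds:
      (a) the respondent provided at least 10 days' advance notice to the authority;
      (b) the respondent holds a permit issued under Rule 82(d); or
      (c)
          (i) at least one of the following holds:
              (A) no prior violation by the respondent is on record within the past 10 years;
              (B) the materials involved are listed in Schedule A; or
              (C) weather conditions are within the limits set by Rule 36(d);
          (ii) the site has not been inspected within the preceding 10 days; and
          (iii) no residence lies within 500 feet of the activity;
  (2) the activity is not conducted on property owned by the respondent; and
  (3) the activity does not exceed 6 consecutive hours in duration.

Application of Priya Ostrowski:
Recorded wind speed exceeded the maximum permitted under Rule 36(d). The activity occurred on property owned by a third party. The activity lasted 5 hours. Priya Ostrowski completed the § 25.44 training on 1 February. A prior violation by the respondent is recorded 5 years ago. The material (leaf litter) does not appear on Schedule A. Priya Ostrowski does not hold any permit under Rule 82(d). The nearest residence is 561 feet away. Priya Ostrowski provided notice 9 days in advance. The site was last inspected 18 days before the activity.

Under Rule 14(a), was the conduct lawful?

No — unlawful.

(a) ≥10 days' notice — not met.
(b) holds permit — not met.
(A) no prior violation — not satisfied.
(B) Schedule A material — fails.
(C) weather ok — not met.
So (i) is not satisfied (F OR F OR F).
(ii) not (site inspected) — met.
(iii) no residence in 500 ft — holds.
(c) = F AND T AND T = false.
(1) = F OR F OR F = false.
(2) not (own property) — satisfied.
(3) ≤ 6 hrs duration — holds.
Overall: F AND T AND T → false.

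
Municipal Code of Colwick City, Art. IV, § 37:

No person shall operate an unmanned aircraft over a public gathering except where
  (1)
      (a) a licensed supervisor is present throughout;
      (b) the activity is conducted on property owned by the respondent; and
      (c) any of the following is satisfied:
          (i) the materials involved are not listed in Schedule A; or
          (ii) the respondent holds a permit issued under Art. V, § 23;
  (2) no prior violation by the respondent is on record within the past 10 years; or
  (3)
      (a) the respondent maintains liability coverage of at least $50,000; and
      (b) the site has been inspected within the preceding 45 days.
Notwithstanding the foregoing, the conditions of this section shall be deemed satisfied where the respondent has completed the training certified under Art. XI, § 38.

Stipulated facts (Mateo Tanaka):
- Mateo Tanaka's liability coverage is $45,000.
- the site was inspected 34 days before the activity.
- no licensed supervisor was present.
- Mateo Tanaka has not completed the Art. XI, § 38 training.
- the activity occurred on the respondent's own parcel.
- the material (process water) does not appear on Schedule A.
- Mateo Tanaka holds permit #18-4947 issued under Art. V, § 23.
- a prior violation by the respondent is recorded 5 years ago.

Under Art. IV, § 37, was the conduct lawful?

(a) supervisor present — not satisfied.
(b) own property — holds.
(i) not (Schedule A material) — holds.
(ii) holds permit — satisfied.
(c) = T OR T = true.
(1): F AND T AND T → false.
(2) no prior violation — not met.
(a) coverage ≥ $50,000 — fails.
(b) site inspected — holds.
So (3) is not satisfied (F AND T).
Overall = F OR F OR F = false.
Exception (training certified) — not satisfied.
Result: main false OR exception false → false.

No — unlawful.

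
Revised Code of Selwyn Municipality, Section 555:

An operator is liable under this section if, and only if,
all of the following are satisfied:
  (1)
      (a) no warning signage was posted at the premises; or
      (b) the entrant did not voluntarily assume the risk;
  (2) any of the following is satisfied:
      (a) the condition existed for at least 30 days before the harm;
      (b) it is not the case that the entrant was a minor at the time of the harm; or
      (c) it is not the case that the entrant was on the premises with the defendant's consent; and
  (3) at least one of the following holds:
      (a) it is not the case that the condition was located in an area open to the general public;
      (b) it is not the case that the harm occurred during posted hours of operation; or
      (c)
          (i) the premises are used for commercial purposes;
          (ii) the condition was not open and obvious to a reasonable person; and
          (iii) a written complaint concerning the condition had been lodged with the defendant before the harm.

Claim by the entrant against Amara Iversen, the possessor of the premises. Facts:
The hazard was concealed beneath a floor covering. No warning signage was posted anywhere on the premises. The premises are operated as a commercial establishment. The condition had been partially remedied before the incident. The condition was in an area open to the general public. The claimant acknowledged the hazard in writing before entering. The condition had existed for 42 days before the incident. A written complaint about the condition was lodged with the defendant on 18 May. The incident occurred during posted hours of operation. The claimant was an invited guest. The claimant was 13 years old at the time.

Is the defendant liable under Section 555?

Yes — liable.

(a) no signage posted — satisfied.
(b) no assumed risk — not satisfied.
So (1) is satisfied (T OR F).
(a) condition ≥30 days old — met.
(b) not (entrant a minor) — fails.
(c) not (consent to enter) — not satisfied.
(2) = T OR F OR F = true.
(a) not (public area) — not met.
(b) not (during posted hours) — not satisfied.
(i) commercial use — holds.
(ii) not open/obvious — holds.
(iii) complaint lodged — met.
So (c) is satisfied (T AND T AND T).
(3): F OR F OR T → true.
Overall: T AND T AND T → true.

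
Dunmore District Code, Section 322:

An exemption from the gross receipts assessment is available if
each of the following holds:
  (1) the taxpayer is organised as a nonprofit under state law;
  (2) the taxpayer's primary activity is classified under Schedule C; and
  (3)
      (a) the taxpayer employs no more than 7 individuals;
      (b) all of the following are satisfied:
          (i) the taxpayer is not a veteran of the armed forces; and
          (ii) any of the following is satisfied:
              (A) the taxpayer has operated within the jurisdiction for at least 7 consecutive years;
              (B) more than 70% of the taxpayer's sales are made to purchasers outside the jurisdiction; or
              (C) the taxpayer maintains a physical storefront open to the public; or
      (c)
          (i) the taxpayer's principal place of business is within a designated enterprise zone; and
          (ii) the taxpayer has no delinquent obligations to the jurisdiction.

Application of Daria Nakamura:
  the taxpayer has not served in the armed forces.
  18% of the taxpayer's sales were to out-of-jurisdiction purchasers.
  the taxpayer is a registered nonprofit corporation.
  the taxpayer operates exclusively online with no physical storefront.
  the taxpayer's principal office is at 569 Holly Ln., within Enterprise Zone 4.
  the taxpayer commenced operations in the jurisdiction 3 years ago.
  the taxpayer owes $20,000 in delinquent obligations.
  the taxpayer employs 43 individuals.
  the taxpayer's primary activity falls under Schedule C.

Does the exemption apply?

No — not exempt.

(1) nonprofit — holds.
(2) Schedule C activity — met.
(a) ≤ 7 employees — not met.
(i) not (veteran) — satisfied.
(A) ≥ 7 yrs in jurisdiction — not satisfied.
(B) >70% out-of-jur. sales — not satisfied.
(C) has storefront — not satisfied.
(ii): F OR F OR F → false.
(b): T AND F → false.
(i) in enterprise zone — holds.
(ii) no delinquency — fails.
So (c) is not satisfied (T AND F).
So (3) is not satisfied (F OR F OR F).
Overall = T AND T AND F = false.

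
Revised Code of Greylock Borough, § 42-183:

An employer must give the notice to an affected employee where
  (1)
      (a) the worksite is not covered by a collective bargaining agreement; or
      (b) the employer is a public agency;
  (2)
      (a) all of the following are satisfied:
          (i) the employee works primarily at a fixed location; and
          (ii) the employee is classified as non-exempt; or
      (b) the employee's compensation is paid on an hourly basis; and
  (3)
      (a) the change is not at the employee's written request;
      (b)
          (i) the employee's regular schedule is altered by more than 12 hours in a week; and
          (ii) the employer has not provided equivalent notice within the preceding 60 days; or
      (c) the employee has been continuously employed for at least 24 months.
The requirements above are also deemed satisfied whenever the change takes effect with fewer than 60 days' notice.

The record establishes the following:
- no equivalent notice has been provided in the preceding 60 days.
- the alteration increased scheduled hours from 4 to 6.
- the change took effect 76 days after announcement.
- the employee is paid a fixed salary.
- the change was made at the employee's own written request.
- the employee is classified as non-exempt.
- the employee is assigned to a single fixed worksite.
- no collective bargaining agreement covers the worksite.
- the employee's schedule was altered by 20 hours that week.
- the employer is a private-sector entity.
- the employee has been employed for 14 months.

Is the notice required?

Yes — required.

(a) no CBA — holds.
(b) public agency — not met.
(1) = T OR F = true.
(i) fixed location — holds.
(ii) non-exempt — satisfied.
(a) = T AND T = true.
(b) hourly-paid — fails.
So (2) is satisfied (T OR F).
(a) not employee-requested — not satisfied.
(i) schedule shift > 12h — satisfied.
(ii) no recent notice — holds.
So (b) is satisfied (T AND T).
(c) tenure ≥ 24 mo. — not satisfied.
(3) = F OR T OR F = true.
Overall: T AND T AND T → true.
Exception (< 60 days' notice) — not satisfied.
Result: main true OR exception false → true.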